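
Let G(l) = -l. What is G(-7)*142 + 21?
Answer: 1015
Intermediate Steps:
G(-7)*142 + 21 = -1*(-7)*142 + 21 = 7*142 + 21 = 994 + 21 = 1015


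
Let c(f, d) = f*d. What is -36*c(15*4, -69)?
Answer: 149040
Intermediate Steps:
c(f, d) = d*f
-36*c(15*4, -69) = -(-2484)*15*4 = -(-2484)*60 = -36*(-4140) = 149040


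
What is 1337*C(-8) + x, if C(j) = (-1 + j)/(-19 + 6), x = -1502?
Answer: -7493/13 ≈ -576.38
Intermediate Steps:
C(j) = 1/13 - j/13 (C(j) = (-1 + j)/(-13) = (-1 + j)*(-1/13) = 1/13 - j/13)
1337*C(-8) + x = 1337*(1/13 - 1/13*(-8)) - 1502 = 1337*(1/13 + 8/13) - 1502 = 1337*(9/13) - 1502 = 12033/13 - 1502 = -7493/13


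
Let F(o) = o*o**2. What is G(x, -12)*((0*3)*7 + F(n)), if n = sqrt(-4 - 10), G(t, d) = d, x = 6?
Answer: 168*I*sqrt(14) ≈ 628.6*I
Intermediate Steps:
n = I*sqrt(14) (n = sqrt(-14) = I*sqrt(14) ≈ 3.7417*I)
F(o) = o**3
G(x, -12)*((0*3)*7 + F(n)) = -12*((0*3)*7 + (I*sqrt(14))**3) = -12*(0*7 - 14*I*sqrt(14)) = -12*(0 - 14*I*sqrt(14)) = -(-168)*I*sqrt(14) = 168*I*sqrt(14)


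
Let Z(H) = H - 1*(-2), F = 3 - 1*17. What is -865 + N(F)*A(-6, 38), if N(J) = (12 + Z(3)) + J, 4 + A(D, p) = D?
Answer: -895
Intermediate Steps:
A(D, p) = -4 + D
F = -14 (F = 3 - 17 = -14)
Z(H) = 2 + H (Z(H) = H + 2 = 2 + H)
N(J) = 17 + J (N(J) = (12 + (2 + 3)) + J = (12 + 5) + J = 17 + J)
-865 + N(F)*A(-6, 38) = -865 + (17 - 14)*(-4 - 6) = -865 + 3*(-10) = -865 - 30 = -895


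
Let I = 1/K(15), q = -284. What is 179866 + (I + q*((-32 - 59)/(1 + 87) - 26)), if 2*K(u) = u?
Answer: 61889459/330 ≈ 1.8754e+5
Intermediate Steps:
K(u) = u/2
I = 2/15 (I = 1/((½)*15) = 1/(15/2) = 2/15 ≈ 0.13333)
179866 + (I + q*((-32 - 59)/(1 + 87) - 26)) = 179866 + (2/15 - 284*((-32 - 59)/(1 + 87) - 26)) = 179866 + (2/15 - 284*(-91/88 - 26)) = 179866 + (2/15 - 284*(-2379/88)) = 179866 + (2/15 + 168909/22) = 179866 + 2533679/330 = 61889459/330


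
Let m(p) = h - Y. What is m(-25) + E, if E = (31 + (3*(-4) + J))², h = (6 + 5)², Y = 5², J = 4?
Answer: 625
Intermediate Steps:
Y = 25
h = 121 (h = 11² = 121)
E = 529 (E = (31 + (3*(-4) + 4))² = (31 + (-12 + 4))² = (31 - 8)² = 23² = 529)
m(p) = 96 (m(p) = 121 - 1*25 = 121 - 25 = 96)
m(-25) + E = 96 + 529 = 625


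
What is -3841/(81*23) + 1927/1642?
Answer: -118127/133002 ≈ -0.88816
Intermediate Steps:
-3841/(81*23) + 1927/1642 = -3841/1863 + 1927*(1/1642) = -3841*1/1863 + 1927/1642 = -167/81 + 1927/1642 = -118127/133002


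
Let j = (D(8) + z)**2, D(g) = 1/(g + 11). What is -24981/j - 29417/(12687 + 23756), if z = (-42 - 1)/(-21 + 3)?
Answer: -106502498705837/25408970675 ≈ -4191.5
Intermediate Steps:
D(g) = 1/(11 + g)
z = 43/18 (z = -43/(-18) = -43*(-1/18) = 43/18 ≈ 2.3889)
j = 697225/116964 (j = (1/(11 + 8) + 43/18)**2 = (1/19 + 43/18)**2 = (835/342)**2 = 697225/116964 ≈ 5.9610)
-24981/j - 29417/(12687 + 23756) = -24981/697225/116964 - 29417/(12687 + 23756) = -24981*116964/697225 - 29417/36443 = -2921877684/697225 - 29417*1/36443 = -2921877684/697225 - 29417/36443 = -106502498705837/25408970675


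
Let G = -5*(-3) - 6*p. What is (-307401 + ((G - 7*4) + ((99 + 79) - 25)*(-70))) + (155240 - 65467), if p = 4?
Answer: -228375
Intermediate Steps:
G = -9 (G = -5*(-3) - 6*4 = 15 - 24 = -9)
(-307401 + ((G - 7*4) + ((99 + 79) - 25)*(-70))) + (155240 - 65467) = (-307401 + ((-9 - 7*4) + ((99 + 79) - 25)*(-70))) + (155240 - 65467) = (-307401 + ((-9 - 1*28) + (178 - 25)*(-70))) + 89773 = (-307401 + ((-9 - 28) + 153*(-70))) + 89773 = (-307401 + (-37 - 10710)) + 89773 = (-307401 - 10747) + 89773 = -318148 + 89773 = -228375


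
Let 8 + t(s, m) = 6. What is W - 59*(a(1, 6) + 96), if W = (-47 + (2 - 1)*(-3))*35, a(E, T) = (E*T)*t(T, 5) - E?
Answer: -6647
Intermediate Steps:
t(s, m) = -2 (t(s, m) = -8 + 6 = -2)
a(E, T) = -E - 2*E*T (a(E, T) = (E*T)*(-2) - E = -2*E*T - E = -E - 2*E*T)
W = -1750 (W = (-47 + 1*(-3))*35 = (-47 - 3)*35 = -50*35 = -1750)
W - 59*(a(1, 6) + 96) = -1750 - 59*(1*(-1 - 2*6) + 96) = -1750 - 59*(1*(-1 - 12) + 96) = -1750 - 59*(1*(-13) + 96) = -1750 - 59*(-13 + 96) = -1750 - 59*83 = -1750 - 1*4897 = -1750 - 4897 = -6647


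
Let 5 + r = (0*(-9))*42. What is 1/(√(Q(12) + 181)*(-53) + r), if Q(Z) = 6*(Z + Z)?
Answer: 1/182580 - 53*√13/182580 ≈ -0.0010412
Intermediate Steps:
Q(Z) = 12*Z (Q(Z) = 6*(2*Z) = 12*Z)
r = -5 (r = -5 + (0*(-9))*42 = -5 + 0*42 = -5 + 0 = -5)
1/(√(Q(12) + 181)*(-53) + r) = 1/(√(12*12 + 181)*(-53) - 5) = 1/(√(144 + 181)*(-53) - 5) = 1/(√325*(-53) - 5) = 1/((5*√13)*(-53) - 5) = 1/(-265*√13 - 5) = 1/(-5 - 265*√13)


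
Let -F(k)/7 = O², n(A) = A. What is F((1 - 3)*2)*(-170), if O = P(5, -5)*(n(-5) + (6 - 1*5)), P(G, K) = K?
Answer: 476000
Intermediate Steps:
O = 20 (O = -5*(-5 + (6 - 1*5)) = -5*(-5 + (6 - 5)) = -5*(-5 + 1) = -5*(-4) = 20)
F(k) = -2800 (F(k) = -7*20² = -7*400 = -2800)
F((1 - 3)*2)*(-170) = -2800*(-170) = 476000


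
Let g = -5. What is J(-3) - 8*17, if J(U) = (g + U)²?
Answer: -72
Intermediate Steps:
J(U) = (-5 + U)²
J(-3) - 8*17 = (-5 - 3)² - 8*17 = (-8)² - 136 = 64 - 136 = -72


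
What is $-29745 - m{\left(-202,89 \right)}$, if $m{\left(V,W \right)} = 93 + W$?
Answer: $-29927$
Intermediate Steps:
$-29745 - m{\left(-202,89 \right)} = -29745 - \left(93 + 89\right) = -29745 - 182 = -29927$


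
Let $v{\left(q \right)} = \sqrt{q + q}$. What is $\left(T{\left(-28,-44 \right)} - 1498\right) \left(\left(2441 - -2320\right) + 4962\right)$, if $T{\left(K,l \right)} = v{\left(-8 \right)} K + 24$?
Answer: $-14331702 - 1088976 i \approx -1.4332 \cdot 10^{7} - 1.089 \cdot 10^{6} i$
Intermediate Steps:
$v{\left(q \right)} = \sqrt{2} \sqrt{q}$ ($v{\left(q \right)} = \sqrt{2 q} = \sqrt{2} \sqrt{q}$)
$T{\left(K,l \right)} = 24 + 4 i K$ ($T{\left(K,l \right)} = \sqrt{2} \sqrt{-8} K + 24 = \sqrt{2} \cdot 2 i \sqrt{2} K + 24 = 4 i K + 24 = 24 + 4 i K$)
$\left(T{\left(-28,-44 \right)} - 1498\right) \left(\left(2441 - -2320\right) + 4962\right) = \left(\left(24 + 4 i \left(-28\right)\right) - 1498\right) \left(\left(2441 - -2320\right) + 4962\right) = \left(\left(24 - 112 i\right) - 1498\right) \left(\left(2441 + 2320\right) + 4962\right) = \left(-1474 - 112 i\right) \left(4761 + 4962\right) = \left(-1474 - 112 i\right) 9723 = -14331702 - 1088976 i$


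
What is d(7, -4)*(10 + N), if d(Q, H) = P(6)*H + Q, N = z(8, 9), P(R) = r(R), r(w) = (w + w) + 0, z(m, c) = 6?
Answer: -656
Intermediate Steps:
r(w) = 2*w (r(w) = 2*w + 0 = 2*w)
P(R) = 2*R
N = 6
d(Q, H) = Q + 12*H (d(Q, H) = (2*6)*H + Q = 12*H + Q = Q + 12*H)
d(7, -4)*(10 + N) = (7 + 12*(-4))*(10 + 6) = (7 - 48)*16 = -41*16 = -656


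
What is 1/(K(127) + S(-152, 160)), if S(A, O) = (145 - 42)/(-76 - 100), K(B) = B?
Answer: 176/22249 ≈ 0.0079105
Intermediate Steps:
S(A, O) = -103/176 (S(A, O) = 103/(-176) = 103*(-1/176) = -103/176)
1/(K(127) + S(-152, 160)) = 1/(127 - 103/176) = 1/(22249/176) = 176/22249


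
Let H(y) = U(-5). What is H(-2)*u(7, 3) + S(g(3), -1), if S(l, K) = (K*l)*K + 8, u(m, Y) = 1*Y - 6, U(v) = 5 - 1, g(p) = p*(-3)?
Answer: -13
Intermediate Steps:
g(p) = -3*p
U(v) = 4
u(m, Y) = -6 + Y (u(m, Y) = Y - 6 = -6 + Y)
S(l, K) = 8 + l*K² (S(l, K) = l*K² + 8 = 8 + l*K²)
H(y) = 4
H(-2)*u(7, 3) + S(g(3), -1) = 4*(-6 + 3) + (8 - 3*3*(-1)²) = 4*(-3) + (8 - 9*1) = -12 + (8 - 9) = -12 - 1 = -13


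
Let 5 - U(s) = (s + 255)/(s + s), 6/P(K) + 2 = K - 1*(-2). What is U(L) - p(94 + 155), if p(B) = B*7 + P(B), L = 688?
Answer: -198574525/114208 ≈ -1738.7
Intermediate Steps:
P(K) = 6/K (P(K) = 6/(-2 + (K - 1*(-2))) = 6/(-2 + (K + 2)) = 6/(-2 + (2 + K)) = 6/K)
p(B) = 6/B + 7*B (p(B) = B*7 + 6/B = 7*B + 6/B = 6/B + 7*B)
U(s) = 5 - (255 + s)/(2*s) (U(s) = 5 - (s + 255)/(s + s) = 5 - (255 + s)/(2*s))
U(L) - p(94 + 155) = (3/2)*(-85 + 3*688)/688 - (6/(94 + 155) + 7*(94 + 155)) = (3/2)*(1/688)*(-85 + 2064) - (6/249 + 7*249) = (3/2)*(1/688)*1979 - (6*(1/249) + 1743) = 5937/1376 - (2/83 + 1743) = 5937/1376 - 1*144671/83 = 5937/1376 - 144671/83 = -198574525/114208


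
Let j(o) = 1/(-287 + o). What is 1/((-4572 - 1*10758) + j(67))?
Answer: -220/3372601 ≈ -6.5232e-5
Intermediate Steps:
1/((-4572 - 1*10758) + j(67)) = 1/((-4572 - 1*10758) + 1/(-287 + 67)) = 1/((-4572 - 10758) + 1/(-220)) = 1/(-15330 - 1/220) = 1/(-3372601/220) = -220/3372601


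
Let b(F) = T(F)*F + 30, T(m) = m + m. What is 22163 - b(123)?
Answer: -8125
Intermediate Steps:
T(m) = 2*m
b(F) = 30 + 2*F² (b(F) = (2*F)*F + 30 = 2*F² + 30 = 30 + 2*F²)
22163 - b(123) = 22163 - (30 + 2*123²) = 22163 - (30 + 2*15129) = 22163 - (30 + 30258) = 22163 - 1*30288 = 22163 - 30288 = -8125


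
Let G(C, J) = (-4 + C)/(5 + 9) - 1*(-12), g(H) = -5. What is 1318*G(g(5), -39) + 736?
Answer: 109933/7 ≈ 15705.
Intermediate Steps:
G(C, J) = 82/7 + C/14 (G(C, J) = (-4 + C)/14 + 12 = (-4 + C)*(1/14) + 12 = (-2/7 + C/14) + 12 = 82/7 + C/14)
1318*G(g(5), -39) + 736 = 1318*(82/7 + (1/14)*(-5)) + 736 = 1318*(82/7 - 5/14) + 736 = 1318*(159/14) + 736 = 104781/7 + 736 = 109933/7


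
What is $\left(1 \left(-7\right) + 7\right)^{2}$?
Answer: $0$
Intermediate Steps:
$\left(1 \left(-7\right) + 7\right)^{2} = \left(-7 + 7\right)^{2} = 0^{2} = 0$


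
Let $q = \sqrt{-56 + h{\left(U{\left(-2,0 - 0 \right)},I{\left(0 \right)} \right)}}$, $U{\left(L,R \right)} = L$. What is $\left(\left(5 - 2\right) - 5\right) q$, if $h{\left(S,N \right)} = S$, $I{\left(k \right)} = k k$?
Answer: $- 2 i \sqrt{58} \approx - 15.232 i$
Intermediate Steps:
$I{\left(k \right)} = k^{2}$
$q = i \sqrt{58}$ ($q = \sqrt{-56 - 2} = \sqrt{-58} = i \sqrt{58} \approx 7.6158 i$)
$\left(\left(5 - 2\right) - 5\right) q = \left(\left(5 - 2\right) - 5\right) i \sqrt{58} = \left(3 - 5\right) i \sqrt{58} = - 2 i \sqrt{58}$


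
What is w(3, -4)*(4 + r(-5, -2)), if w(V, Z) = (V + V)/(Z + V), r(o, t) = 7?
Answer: -66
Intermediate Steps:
w(V, Z) = 2*V/(V + Z) (w(V, Z) = (2*V)/(V + Z) = 2*V/(V + Z))
w(3, -4)*(4 + r(-5, -2)) = (2*3/(3 - 4))*(4 + 7) = (2*3/(-1))*11 = (2*3*(-1))*11 = -6*11 = -66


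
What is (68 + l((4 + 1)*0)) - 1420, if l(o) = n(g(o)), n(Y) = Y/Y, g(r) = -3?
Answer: -1351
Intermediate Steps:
n(Y) = 1
l(o) = 1
(68 + l((4 + 1)*0)) - 1420 = (68 + 1) - 1420 = 69 - 1420 = -1351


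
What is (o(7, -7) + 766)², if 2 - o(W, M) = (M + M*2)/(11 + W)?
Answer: 21298225/36 ≈ 5.9162e+5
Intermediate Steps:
o(W, M) = 2 - 3*M/(11 + W) (o(W, M) = 2 - (M + M*2)/(11 + W) = 2 - (M + 2*M)/(11 + W) = 2 - 3*M/(11 + W))
(o(7, -7) + 766)² = ((22 - 3*(-7) + 2*7)/(11 + 7) + 766)² = ((22 + 21 + 14)/18 + 766)² = ((1/18)*57 + 766)² = (19/6 + 766)² = (4615/6)² = 21298225/36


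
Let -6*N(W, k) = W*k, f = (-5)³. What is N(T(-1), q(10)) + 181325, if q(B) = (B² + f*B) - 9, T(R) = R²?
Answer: 1089109/6 ≈ 1.8152e+5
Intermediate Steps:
f = -125
q(B) = -9 + B² - 125*B (q(B) = (B² - 125*B) - 9 = -9 + B² - 125*B)
N(W, k) = -W*k/6
N(T(-1), q(10)) + 181325 = -⅙*(-1)²*(-9 + 10² - 125*10) + 181325 = -⅙*1*(-9 + 100 - 1250) + 181325 = -⅙*1*(-1159) + 181325 = 1159/6 + 181325 = 1089109/6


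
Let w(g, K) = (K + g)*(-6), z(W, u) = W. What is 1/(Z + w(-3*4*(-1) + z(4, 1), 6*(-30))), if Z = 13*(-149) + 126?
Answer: -1/827 ≈ -0.0012092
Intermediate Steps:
w(g, K) = -6*K - 6*g
Z = -1811 (Z = -1937 + 126 = -1811)
1/(Z + w(-3*4*(-1) + z(4, 1), 6*(-30))) = 1/(-1811 + (-36*(-30) - 6*(-3*4*(-1) + 4))) = 1/(-1811 + (-6*(-180) - 6*(-12*(-1) + 4))) = 1/(-1811 + (1080 - 6*(12 + 4))) = 1/(-1811 + (1080 - 6*16)) = 1/(-1811 + (1080 - 96)) = 1/(-1811 + 984) = 1/(-827) = -1/827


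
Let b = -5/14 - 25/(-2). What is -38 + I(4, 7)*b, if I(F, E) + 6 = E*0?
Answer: -776/7 ≈ -110.86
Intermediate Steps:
I(F, E) = -6 (I(F, E) = -6 + E*0 = -6 + 0 = -6)
b = 85/7 (b = -5*1/14 - 25*(-1/2) = -5/14 + 25/2 = 85/7 ≈ 12.143)
-38 + I(4, 7)*b = -38 - 6*85/7 = -38 - 510/7 = -776/7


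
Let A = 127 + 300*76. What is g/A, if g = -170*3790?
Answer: -644300/22927 ≈ -28.102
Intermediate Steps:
A = 22927 (A = 127 + 22800 = 22927)
g = -644300
g/A = -644300/22927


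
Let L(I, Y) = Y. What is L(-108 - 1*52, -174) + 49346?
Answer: 49172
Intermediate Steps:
L(-108 - 1*52, -174) + 49346 = -174 + 49346 = 49172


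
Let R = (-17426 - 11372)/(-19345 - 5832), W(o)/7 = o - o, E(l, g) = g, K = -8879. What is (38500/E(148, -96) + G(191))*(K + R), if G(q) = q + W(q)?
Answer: 66279597305/35544 ≈ 1.8647e+6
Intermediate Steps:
W(o) = 0 (W(o) = 7*(o - o) = 7*0 = 0)
R = 1694/1481 (R = -28798/(-25177) = -28798*(-1/25177) = 1694/1481 ≈ 1.1438)
G(q) = q (G(q) = q + 0 = q)
(38500/E(148, -96) + G(191))*(K + R) = (38500/(-96) + 191)*(-8879 + 1694/1481) = (38500*(-1/96) + 191)*(-13148105/1481) = (-9625/24 + 191)*(-13148105/1481) = -5041/24*(-13148105/1481) = 66279597305/35544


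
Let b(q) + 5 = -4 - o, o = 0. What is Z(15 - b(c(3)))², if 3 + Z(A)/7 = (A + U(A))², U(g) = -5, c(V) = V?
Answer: 6280036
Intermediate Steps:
b(q) = -9 (b(q) = -5 + (-4 - 1*0) = -5 + (-4 + 0) = -5 - 4 = -9)
Z(A) = -21 + 7*(-5 + A)² (Z(A) = -21 + 7*(A - 5)² = -21 + 7*(-5 + A)²)
Z(15 - b(c(3)))² = (-21 + 7*(-5 + (15 - 1*(-9)))²)² = (-21 + 7*(-5 + (15 + 9))²)² = (-21 + 7*(-5 + 24)²)² = (-21 + 7*19²)² = (-21 + 7*361)² = (-21 + 2527)² = 2506² = 6280036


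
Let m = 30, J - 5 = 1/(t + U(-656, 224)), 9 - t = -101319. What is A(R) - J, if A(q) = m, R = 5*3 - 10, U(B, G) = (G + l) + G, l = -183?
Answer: 2539824/101593 ≈ 25.000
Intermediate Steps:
U(B, G) = -183 + 2*G (U(B, G) = (G - 183) + G = (-183 + G) + G = -183 + 2*G)
t = 101328 (t = 9 - 1*(-101319) = 9 + 101319 = 101328)
R = 5 (R = 15 - 10 = 5)
J = 507966/101593 (J = 5 + 1/(101328 + (-183 + 2*224)) = 5 + 1/(101328 + (-183 + 448)) = 5 + 1/(101328 + 265) = 5 + 1/101593 = 507966/101593 ≈ 5.0000)
A(q) = 30
A(R) - J = 30 - 1*507966/101593 = 30 - 507966/101593 = 2539824/101593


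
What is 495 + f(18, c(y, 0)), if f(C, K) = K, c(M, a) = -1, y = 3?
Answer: 494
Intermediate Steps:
495 + f(18, c(y, 0)) = 495 - 1 = 494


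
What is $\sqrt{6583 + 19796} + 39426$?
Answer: $39426 + 3 \sqrt{2931} \approx 39588.0$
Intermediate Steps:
$\sqrt{6583 + 19796} + 39426 = \sqrt{26379} + 39426 = 3 \sqrt{2931} + 39426 = 39426 + 3 \sqrt{2931}$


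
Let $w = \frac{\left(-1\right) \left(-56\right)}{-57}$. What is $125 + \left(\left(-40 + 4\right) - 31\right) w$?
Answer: $\frac{10877}{57} \approx 190.82$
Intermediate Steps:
$w = - \frac{56}{57}$ ($w = 56 \left(- \frac{1}{57}\right) = - \frac{56}{57} \approx -0.98246$)
$125 + \left(\left(-40 + 4\right) - 31\right) w = 125 + \left(\left(-40 + 4\right) - 31\right) \left(- \frac{56}{57}\right) = 125 + \left(-36 - 31\right) \left(- \frac{56}{57}\right) = 125 - - \frac{3752}{57} = 125 + \frac{3752}{57} = \frac{10877}{57}$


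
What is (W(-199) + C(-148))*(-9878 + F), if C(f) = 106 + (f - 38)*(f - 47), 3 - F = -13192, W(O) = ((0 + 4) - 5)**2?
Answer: 120662509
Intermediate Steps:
W(O) = 1 (W(O) = (4 - 5)**2 = (-1)**2 = 1)
F = 13195 (F = 3 - 1*(-13192) = 3 + 13192 = 13195)
C(f) = 106 + (-47 + f)*(-38 + f) (C(f) = 106 + (-38 + f)*(-47 + f) = 106 + (-47 + f)*(-38 + f))
(W(-199) + C(-148))*(-9878 + F) = (1 + (1892 + (-148)**2 - 85*(-148)))*(-9878 + 13195) = (1 + (1892 + 21904 + 12580))*3317 = (1 + 36376)*3317 = 36377*3317 = 120662509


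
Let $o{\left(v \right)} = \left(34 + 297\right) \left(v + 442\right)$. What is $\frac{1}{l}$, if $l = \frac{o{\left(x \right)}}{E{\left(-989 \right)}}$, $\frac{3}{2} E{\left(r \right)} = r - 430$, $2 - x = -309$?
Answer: $- \frac{946}{249243} \approx -0.0037955$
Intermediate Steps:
$x = 311$ ($x = 2 - -309 = 2 + 309 = 311$)
$E{\left(r \right)} = - \frac{860}{3} + \frac{2 r}{3}$ ($E{\left(r \right)} = \frac{2 \left(r - 430\right)}{3} = \frac{2 \left(-430 + r\right)}{3} = - \frac{860}{3} + \frac{2 r}{3}$)
$o{\left(v \right)} = 146302 + 331 v$ ($o{\left(v \right)} = 331 \left(442 + v\right) = 146302 + 331 v$)
$l = - \frac{249243}{946}$ ($l = \frac{146302 + 331 \cdot 311}{- \frac{860}{3} + \frac{2}{3} \left(-989\right)} = \frac{146302 + 102941}{- \frac{860}{3} - \frac{1978}{3}} = \frac{249243}{-946} = 249243 \left(- \frac{1}{946}\right) = - \frac{249243}{946} \approx -263.47$)
$\frac{1}{l} = \frac{1}{- \frac{249243}{946}} = - \frac{946}{249243}$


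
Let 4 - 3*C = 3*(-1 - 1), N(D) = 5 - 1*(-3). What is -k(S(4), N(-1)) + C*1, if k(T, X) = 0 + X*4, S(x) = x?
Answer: -86/3 ≈ -28.667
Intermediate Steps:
N(D) = 8 (N(D) = 5 + 3 = 8)
k(T, X) = 4*X (k(T, X) = 0 + 4*X = 4*X)
C = 10/3 (C = 4/3 - (-1 - 1) = 4/3 - (-2) = 4/3 - ⅓*(-6) = 4/3 + 2 = 10/3 ≈ 3.3333)
-k(S(4), N(-1)) + C*1 = -4*8 + (10/3)*1 = -1*32 + 10/3 = -32 + 10/3 = -86/3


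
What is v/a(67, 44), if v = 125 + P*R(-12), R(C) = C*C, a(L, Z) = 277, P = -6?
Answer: -739/277 ≈ -2.6679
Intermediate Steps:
R(C) = C²
v = -739 (v = 125 - 6*(-12)² = 125 - 6*144 = 125 - 864 = -739)
v/a(67, 44) = -739/277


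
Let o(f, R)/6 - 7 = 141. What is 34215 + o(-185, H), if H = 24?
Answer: 35103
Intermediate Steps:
o(f, R) = 888 (o(f, R) = 42 + 6*141 = 42 + 846 = 888)
34215 + o(-185, H) = 34215 + 888 = 35103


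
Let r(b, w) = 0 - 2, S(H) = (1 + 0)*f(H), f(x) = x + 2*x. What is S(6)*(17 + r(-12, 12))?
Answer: 270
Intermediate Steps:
f(x) = 3*x
S(H) = 3*H (S(H) = (1 + 0)*(3*H) = 1*(3*H) = 3*H)
r(b, w) = -2
S(6)*(17 + r(-12, 12)) = (3*6)*(17 - 2) = 18*15 = 270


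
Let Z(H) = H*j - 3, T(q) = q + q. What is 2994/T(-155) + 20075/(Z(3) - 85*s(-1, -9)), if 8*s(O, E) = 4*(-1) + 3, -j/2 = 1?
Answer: 24873539/2015 ≈ 12344.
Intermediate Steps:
j = -2 (j = -2*1 = -2)
s(O, E) = -⅛ (s(O, E) = (4*(-1) + 3)/8 = (-4 + 3)/8 = (⅛)*(-1) = -⅛)
T(q) = 2*q
Z(H) = -3 - 2*H (Z(H) = H*(-2) - 3 = -2*H - 3 = -3 - 2*H)
2994/T(-155) + 20075/(Z(3) - 85*s(-1, -9)) = 2994/((2*(-155))) + 20075/((-3 - 2*3) - 85*(-⅛)) = 2994/(-310) + 20075/((-3 - 6) + 85/8) = 2994*(-1/310) + 20075/(-9 + 85/8) = -1497/155 + 20075/(13/8) = -1497/155 + 20075*(8/13) = -1497/155 + 160600/13 = 24873539/2015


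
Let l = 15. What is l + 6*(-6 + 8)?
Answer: 27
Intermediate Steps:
l + 6*(-6 + 8) = 15 + 6*(-6 + 8) = 15 + 6*2 = 15 + 12 = 27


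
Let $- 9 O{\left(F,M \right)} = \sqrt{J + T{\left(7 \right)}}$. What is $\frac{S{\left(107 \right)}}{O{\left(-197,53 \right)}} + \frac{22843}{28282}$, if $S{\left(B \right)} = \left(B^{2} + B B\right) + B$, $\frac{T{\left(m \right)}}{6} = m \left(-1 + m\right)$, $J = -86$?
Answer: $\frac{22843}{28282} - \frac{207045 \sqrt{166}}{166} \approx -16069.0$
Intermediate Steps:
$T{\left(m \right)} = 6 m \left(-1 + m\right)$
$S{\left(B \right)} = B + 2 B^{2}$ ($S{\left(B \right)} = \left(B^{2} + B^{2}\right) + B = 2 B^{2} + B = B + 2 B^{2}$)
$O{\left(F,M \right)} = - \frac{\sqrt{166}}{9}$ ($O{\left(F,M \right)} = - \frac{\sqrt{-86 + 6 \cdot 7 \left(-1 + 7\right)}}{9} = - \frac{\sqrt{-86 + 6 \cdot 7 \cdot 6}}{9} = - \frac{\sqrt{-86 + 252}}{9} = - \frac{\sqrt{166}}{9}$)
$\frac{S{\left(107 \right)}}{O{\left(-197,53 \right)}} + \frac{22843}{28282} = \frac{107 \left(1 + 2 \cdot 107\right)}{\left(- \frac{1}{9}\right) \sqrt{166}} + \frac{22843}{28282} = 107 \left(1 + 214\right) \left(- \frac{9 \sqrt{166}}{166}\right) + 22843 \cdot \frac{1}{28282} = 107 \cdot 215 \left(- \frac{9 \sqrt{166}}{166}\right) + \frac{22843}{28282} = 23005 \left(- \frac{9 \sqrt{166}}{166}\right) + \frac{22843}{28282} = - \frac{207045 \sqrt{166}}{166} + \frac{22843}{28282} = \frac{22843}{28282} - \frac{207045 \sqrt{166}}{166}$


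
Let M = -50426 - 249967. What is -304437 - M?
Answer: -4044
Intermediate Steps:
M = -300393
-304437 - M = -304437 - 1*(-300393) = -304437 + 300393 = -4044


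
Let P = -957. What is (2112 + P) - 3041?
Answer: -1886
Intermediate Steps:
(2112 + P) - 3041 = (2112 - 957) - 3041 = 1155 - 3041 = -1886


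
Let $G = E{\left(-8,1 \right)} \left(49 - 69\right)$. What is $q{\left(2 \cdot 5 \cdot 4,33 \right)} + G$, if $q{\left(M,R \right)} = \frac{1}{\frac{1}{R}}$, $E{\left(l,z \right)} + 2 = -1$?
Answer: $93$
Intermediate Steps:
$E{\left(l,z \right)} = -3$ ($E{\left(l,z \right)} = -2 - 1 = -3$)
$q{\left(M,R \right)} = R$
$G = 60$ ($G = - 3 \left(49 - 69\right) = \left(-3\right) \left(-20\right) = 60$)
$q{\left(2 \cdot 5 \cdot 4,33 \right)} + G = 33 + 60 = 93$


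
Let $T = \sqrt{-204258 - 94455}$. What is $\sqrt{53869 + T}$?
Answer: $\sqrt{53869 + i \sqrt{298713}} \approx 232.1 + 1.177 i$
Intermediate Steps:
$T = i \sqrt{298713}$ ($T = \sqrt{-204258 - 94455} = \sqrt{-298713} = i \sqrt{298713} \approx 546.55 i$)
$\sqrt{53869 + T} = \sqrt{53869 + i \sqrt{298713}}$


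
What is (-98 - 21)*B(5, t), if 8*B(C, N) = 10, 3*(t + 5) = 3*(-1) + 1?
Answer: -595/4 ≈ -148.75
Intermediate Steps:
t = -17/3 (t = -5 + (3*(-1) + 1)/3 = -5 + (-3 + 1)/3 = -5 + (⅓)*(-2) = -5 - ⅔ = -17/3 ≈ -5.6667)
B(C, N) = 5/4 (B(C, N) = (⅛)*10 = 5/4)
(-98 - 21)*B(5, t) = (-98 - 21)*(5/4) = -119*5/4 = -595/4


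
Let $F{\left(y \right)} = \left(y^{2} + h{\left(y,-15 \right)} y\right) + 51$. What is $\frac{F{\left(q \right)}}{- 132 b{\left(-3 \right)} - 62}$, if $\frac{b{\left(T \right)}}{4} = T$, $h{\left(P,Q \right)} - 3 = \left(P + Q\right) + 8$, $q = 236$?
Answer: $\frac{110499}{1522} \approx 72.601$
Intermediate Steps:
$h{\left(P,Q \right)} = 11 + P + Q$ ($h{\left(P,Q \right)} = 3 + \left(\left(P + Q\right) + 8\right) = 3 + \left(8 + P + Q\right) = 11 + P + Q$)
$F{\left(y \right)} = 51 + y^{2} + y \left(-4 + y\right)$ ($F{\left(y \right)} = \left(y^{2} + \left(11 + y - 15\right) y\right) + 51 = \left(y^{2} + \left(-4 + y\right) y\right) + 51 = \left(y^{2} + y \left(-4 + y\right)\right) + 51 = 51 + y^{2} + y \left(-4 + y\right)$)
$b{\left(T \right)} = 4 T$
$\frac{F{\left(q \right)}}{- 132 b{\left(-3 \right)} - 62} = \frac{51 + 236^{2} + 236 \left(-4 + 236\right)}{- 132 \cdot 4 \left(-3\right) - 62} = \frac{51 + 55696 + 236 \cdot 232}{\left(-132\right) \left(-12\right) - 62} = \frac{51 + 55696 + 54752}{1584 - 62} = \frac{110499}{1522}$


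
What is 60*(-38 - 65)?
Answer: -6180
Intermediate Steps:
60*(-38 - 65) = 60*(-103) = -6180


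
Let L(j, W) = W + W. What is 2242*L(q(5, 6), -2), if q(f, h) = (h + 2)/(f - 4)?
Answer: -8968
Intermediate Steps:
q(f, h) = (2 + h)/(-4 + f)
L(j, W) = 2*W
2242*L(q(5, 6), -2) = 2242*(2*(-2)) = 2242*(-4) = -8968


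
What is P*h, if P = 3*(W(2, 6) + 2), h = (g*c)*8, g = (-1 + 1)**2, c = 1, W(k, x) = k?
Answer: 0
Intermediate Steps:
g = 0 (g = 0**2 = 0)
h = 0 (h = (0*1)*8 = 0*8 = 0)
P = 12 (P = 3*(2 + 2) = 3*4 = 12)
P*h = 12*0 = 0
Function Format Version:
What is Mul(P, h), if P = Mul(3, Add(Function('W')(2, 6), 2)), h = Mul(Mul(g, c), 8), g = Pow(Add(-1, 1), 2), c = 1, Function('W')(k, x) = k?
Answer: 0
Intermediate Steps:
g = 0 (g = Pow(0, 2) = 0)
h = 0 (h = Mul(Mul(0, 1), 8) = Mul(0, 8) = 0)
P = 12 (P = Mul(3, Add(2, 2)) = Mul(3, 4) = 12)
Mul(P, h) = Mul(12, 0) = 0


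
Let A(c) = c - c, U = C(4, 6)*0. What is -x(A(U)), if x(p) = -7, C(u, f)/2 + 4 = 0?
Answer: 7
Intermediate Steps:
C(u, f) = -8 (C(u, f) = -8 + 2*0 = -8 + 0 = -8)
U = 0 (U = -8*0 = 0)
A(c) = 0
-x(A(U)) = -1*(-7) = 7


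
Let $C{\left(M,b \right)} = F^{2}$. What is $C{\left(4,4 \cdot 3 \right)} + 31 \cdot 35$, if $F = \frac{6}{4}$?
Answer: $\frac{4349}{4} \approx 1087.3$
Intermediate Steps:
$F = \frac{3}{2}$ ($F = 6 \cdot \frac{1}{4} = \frac{3}{2} \approx 1.5$)
$C{\left(M,b \right)} = \frac{9}{4}$ ($C{\left(M,b \right)} = \left(\frac{3}{2}\right)^{2} = \frac{9}{4}$)
$C{\left(4,4 \cdot 3 \right)} + 31 \cdot 35 = \frac{9}{4} + 31 \cdot 35 = \frac{9}{4} + 1085 = \frac{4349}{4}$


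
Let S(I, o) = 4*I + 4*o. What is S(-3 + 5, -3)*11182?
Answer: -44728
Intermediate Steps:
S(-3 + 5, -3)*11182 = (4*(-3 + 5) + 4*(-3))*11182 = (4*2 - 12)*11182 = (8 - 12)*11182 = -4*11182 = -44728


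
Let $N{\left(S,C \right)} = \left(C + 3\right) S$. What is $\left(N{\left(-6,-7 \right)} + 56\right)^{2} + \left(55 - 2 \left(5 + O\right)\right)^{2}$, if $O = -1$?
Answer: $8609$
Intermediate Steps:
$N{\left(S,C \right)} = S \left(3 + C\right)$ ($N{\left(S,C \right)} = \left(3 + C\right) S = S \left(3 + C\right)$)
$\left(N{\left(-6,-7 \right)} + 56\right)^{2} + \left(55 - 2 \left(5 + O\right)\right)^{2} = \left(- 6 \left(3 - 7\right) + 56\right)^{2} + \left(55 - 2 \left(5 - 1\right)\right)^{2} = \left(\left(-6\right) \left(-4\right) + 56\right)^{2} + \left(55 - 8\right)^{2} = \left(24 + 56\right)^{2} + \left(55 - 8\right)^{2} = 80^{2} + 47^{2} = 6400 + 2209 = 8609$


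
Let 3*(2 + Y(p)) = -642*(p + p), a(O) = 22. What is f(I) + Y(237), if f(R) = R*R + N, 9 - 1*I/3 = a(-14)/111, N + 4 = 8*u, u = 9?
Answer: -137821001/1369 ≈ -1.0067e+5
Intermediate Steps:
Y(p) = -2 - 428*p (Y(p) = -2 + (-642*(p + p))/3 = -2 + (-1284*p)/3 = -2 - 428*p)
N = 68 (N = -4 + 8*9 = -4 + 72 = 68)
I = 977/37 (I = 27 - 66/111 = 27 - 3*22/111 = 27 - 22/37 = 977/37 ≈ 26.405)
f(R) = 68 + R² (f(R) = R*R + 68 = R² + 68 = 68 + R²)
f(I) + Y(237) = (68 + (977/37)²) + (-2 - 428*237) = (68 + 954529/1369) + (-2 - 101436) = 1047621/1369 - 101438 = -137821001/1369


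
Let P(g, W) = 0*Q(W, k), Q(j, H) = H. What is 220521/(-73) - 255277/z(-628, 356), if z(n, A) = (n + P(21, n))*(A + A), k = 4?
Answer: -98584242635/32640928 ≈ -3020.3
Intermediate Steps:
P(g, W) = 0 (P(g, W) = 0*4 = 0)
z(n, A) = 2*A*n (z(n, A) = (n + 0)*(A + A) = n*(2*A) = 2*A*n)
220521/(-73) - 255277/z(-628, 356) = 220521/(-73) - 255277/(2*356*(-628)) = 220521*(-1/73) - 255277/(-447136) = -220521/73 - 255277*(-1/447136) = -220521/73 + 255277/447136 = -98584242635/32640928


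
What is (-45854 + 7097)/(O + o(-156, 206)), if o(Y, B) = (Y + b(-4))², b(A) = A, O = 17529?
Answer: -38757/43129 ≈ -0.89863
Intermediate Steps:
o(Y, B) = (-4 + Y)² (o(Y, B) = (Y - 4)² = (-4 + Y)²)
(-45854 + 7097)/(O + o(-156, 206)) = (-45854 + 7097)/(17529 + (-4 - 156)²) = -38757/(17529 + (-160)²) = -38757/(17529 + 25600) = -38757/43129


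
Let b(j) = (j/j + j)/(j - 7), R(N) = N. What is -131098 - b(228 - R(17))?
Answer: -6686051/51 ≈ -1.3110e+5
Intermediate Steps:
b(j) = (1 + j)/(-7 + j)
-131098 - b(228 - R(17)) = -131098 - (1 + (228 - 1*17))/(-7 + (228 - 1*17)) = -131098 - (1 + (228 - 17))/(-7 + (228 - 17)) = -131098 - (1 + 211)/(-7 + 211) = -131098 - 212/204 = -131098 - 1*53/51 = -131098 - 53/51 = -6686051/51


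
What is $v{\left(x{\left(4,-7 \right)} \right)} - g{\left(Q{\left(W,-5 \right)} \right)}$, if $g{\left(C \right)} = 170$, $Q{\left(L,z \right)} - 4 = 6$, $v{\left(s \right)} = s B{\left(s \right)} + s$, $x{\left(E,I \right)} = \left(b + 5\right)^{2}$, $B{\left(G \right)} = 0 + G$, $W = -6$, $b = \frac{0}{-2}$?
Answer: $480$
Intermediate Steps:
$b = 0$ ($b = 0 \left(- \frac{1}{2}\right) = 0$)
$B{\left(G \right)} = G$
$x{\left(E,I \right)} = 25$ ($x{\left(E,I \right)} = \left(0 + 5\right)^{2} = 5^{2} = 25$)
$v{\left(s \right)} = s + s^{2}$ ($v{\left(s \right)} = s s + s = s^{2} + s = s + s^{2}$)
$Q{\left(L,z \right)} = 10$ ($Q{\left(L,z \right)} = 4 + 6 = 10$)
$v{\left(x{\left(4,-7 \right)} \right)} - g{\left(Q{\left(W,-5 \right)} \right)} = 25 \left(1 + 25\right) - 170 = 25 \cdot 26 - 170 = 650 - 170 = 480$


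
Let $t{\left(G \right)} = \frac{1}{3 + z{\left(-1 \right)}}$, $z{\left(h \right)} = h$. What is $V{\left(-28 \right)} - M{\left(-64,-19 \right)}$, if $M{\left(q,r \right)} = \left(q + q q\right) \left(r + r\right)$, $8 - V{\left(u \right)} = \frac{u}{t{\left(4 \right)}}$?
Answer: $153280$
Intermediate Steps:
$t{\left(G \right)} = \frac{1}{2}$ ($t{\left(G \right)} = \frac{1}{3 - 1} = \frac{1}{2}$)
$V{\left(u \right)} = 8 - 2 u$ ($V{\left(u \right)} = 8 - u \frac{1}{\frac{1}{2}} = 8 - u 2 = 8 - 2 u$)
$M{\left(q,r \right)} = 2 r \left(q + q^{2}\right)$ ($M{\left(q,r \right)} = \left(q + q^{2}\right) 2 r = 2 r \left(q + q^{2}\right)$)
$V{\left(-28 \right)} - M{\left(-64,-19 \right)} = \left(8 - -56\right) - 2 \left(-64\right) \left(-19\right) \left(1 - 64\right) = \left(8 + 56\right) - 2 \left(-64\right) \left(-19\right) \left(-63\right) = 64 - -153216 = 64 + 153216 = 153280$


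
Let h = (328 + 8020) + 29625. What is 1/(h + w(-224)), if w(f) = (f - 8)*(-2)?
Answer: 1/38437 ≈ 2.6017e-5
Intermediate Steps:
h = 37973 (h = 8348 + 29625 = 37973)
w(f) = 16 - 2*f (w(f) = (-8 + f)*(-2) = 16 - 2*f)
1/(h + w(-224)) = 1/(37973 + (16 - 2*(-224))) = 1/(37973 + (16 + 448)) = 1/(37973 + 464) = 1/38437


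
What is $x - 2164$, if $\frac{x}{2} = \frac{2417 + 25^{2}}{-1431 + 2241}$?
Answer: $- \frac{97042}{45} \approx -2156.5$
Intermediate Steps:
$x = \frac{338}{45}$ ($x = 2 \frac{2417 + 25^{2}}{-1431 + 2241} = 2 \frac{2417 + 625}{810} = 2 \cdot 3042 \cdot \frac{1}{810} = 2 \cdot \frac{169}{45} = \frac{338}{45} \approx 7.5111$)
$x - 2164 = \frac{338}{45} - 2164 = - \frac{97042}{45}$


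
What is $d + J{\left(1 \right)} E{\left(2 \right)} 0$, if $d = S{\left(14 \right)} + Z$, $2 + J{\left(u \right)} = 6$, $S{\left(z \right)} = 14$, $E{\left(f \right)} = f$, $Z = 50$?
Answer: $64$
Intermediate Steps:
$J{\left(u \right)} = 4$ ($J{\left(u \right)} = -2 + 6 = 4$)
$d = 64$ ($d = 14 + 50 = 64$)
$d + J{\left(1 \right)} E{\left(2 \right)} 0 = 64 + 4 \cdot 2 \cdot 0 = 64 + 8 \cdot 0 = 64 + 0 = 64$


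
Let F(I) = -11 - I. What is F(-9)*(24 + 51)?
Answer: -150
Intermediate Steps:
F(-9)*(24 + 51) = (-11 - 1*(-9))*(24 + 51) = (-11 + 9)*75 = -2*75 = -150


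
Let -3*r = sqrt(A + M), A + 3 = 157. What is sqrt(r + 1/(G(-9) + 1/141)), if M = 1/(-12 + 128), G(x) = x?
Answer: sqrt(-37590177 - 5828362*sqrt(57565))/18386 ≈ 2.061*I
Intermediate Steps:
A = 154 (A = -3 + 157 = 154)
M = 1/116 ≈ 0.0086207
r = -sqrt(57565)/58 (r = -sqrt(154 + 1/116)/3 = -sqrt(57565)/58 ≈ -4.1367)
sqrt(r + 1/(G(-9) + 1/141)) = sqrt(-sqrt(57565)/58 + 1/(-9 + 1/141)) = sqrt(-sqrt(57565)/58 + 1/(-1268/141)) = sqrt(-sqrt(57565)/58 - 141/1268) = sqrt(-141/1268 - sqrt(57565)/58)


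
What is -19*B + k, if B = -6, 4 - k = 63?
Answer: 55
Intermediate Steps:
k = -59 (k = 4 - 1*63 = 4 - 63 = -59)
-19*B + k = -19*(-6) - 59 = 114 - 59 = 55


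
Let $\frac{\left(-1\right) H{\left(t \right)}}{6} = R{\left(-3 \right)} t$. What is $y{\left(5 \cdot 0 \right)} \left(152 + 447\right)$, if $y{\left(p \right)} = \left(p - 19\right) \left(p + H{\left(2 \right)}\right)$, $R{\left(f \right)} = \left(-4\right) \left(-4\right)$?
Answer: $2185152$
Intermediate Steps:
$R{\left(f \right)} = 16$
$H{\left(t \right)} = - 96 t$ ($H{\left(t \right)} = - 6 \cdot 16 t = - 96 t$)
$y{\left(p \right)} = \left(-192 + p\right) \left(-19 + p\right)$ ($y{\left(p \right)} = \left(p - 19\right) \left(p - 192\right) = \left(-19 + p\right) \left(p - 192\right) = \left(-19 + p\right) \left(-192 + p\right) = \left(-192 + p\right) \left(-19 + p\right)$)
$y{\left(5 \cdot 0 \right)} \left(152 + 447\right) = \left(3648 + \left(5 \cdot 0\right)^{2} - 211 \cdot 5 \cdot 0\right) \left(152 + 447\right) = \left(3648 + 0^{2} - 0\right) 599 = \left(3648 + 0 + 0\right) 599 = 3648 \cdot 599 = 2185152$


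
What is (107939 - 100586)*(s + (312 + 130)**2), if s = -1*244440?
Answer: -360855828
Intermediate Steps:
s = -244440
(107939 - 100586)*(s + (312 + 130)**2) = (107939 - 100586)*(-244440 + (312 + 130)**2) = 7353*(-244440 + 442**2) = 7353*(-244440 + 195364) = 7353*(-49076) = -360855828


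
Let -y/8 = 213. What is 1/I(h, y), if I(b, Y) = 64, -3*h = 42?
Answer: 1/64 ≈ 0.015625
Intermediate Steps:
y = -1704 (y = -8*213 = -1704)
h = -14 (h = -⅓*42 = -14)
1/I(h, y) = 1/64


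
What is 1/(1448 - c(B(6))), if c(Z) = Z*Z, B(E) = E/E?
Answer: 1/1447 ≈ 0.00069109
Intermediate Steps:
B(E) = 1
c(Z) = Z²
1/(1448 - c(B(6))) = 1/(1448 - 1*1²) = 1/(1448 - 1*1) = 1/(1448 - 1) = 1/1447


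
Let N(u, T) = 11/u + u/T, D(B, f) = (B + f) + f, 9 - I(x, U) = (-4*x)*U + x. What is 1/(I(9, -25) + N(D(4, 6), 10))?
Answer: -80/71817 ≈ -0.0011139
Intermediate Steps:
I(x, U) = 9 - x + 4*U*x (I(x, U) = 9 - ((-4*x)*U + x) = 9 - (-4*U*x + x) = 9 - (x - 4*U*x) = 9 + (-x + 4*U*x) = 9 - x + 4*U*x)
D(B, f) = B + 2*f
1/(I(9, -25) + N(D(4, 6), 10)) = 1/((9 - 1*9 + 4*(-25)*9) + (11/(4 + 2*6) + (4 + 2*6)/10)) = 1/((9 - 9 - 900) + (11/(4 + 12) + (4 + 12)*(⅒))) = 1/(-900 + (11/16 + 16*(⅒))) = 1/(-900 + (11*(1/16) + 8/5)) = 1/(-900 + (11/16 + 8/5)) = 1/(-900 + 183/80) = 1/(-71817/80) = -80/71817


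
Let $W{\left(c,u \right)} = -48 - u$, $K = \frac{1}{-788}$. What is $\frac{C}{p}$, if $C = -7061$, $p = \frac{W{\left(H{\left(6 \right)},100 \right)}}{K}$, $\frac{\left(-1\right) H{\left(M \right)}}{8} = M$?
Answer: $- \frac{7061}{116624} \approx -0.060545$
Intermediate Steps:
$K = - \frac{1}{788} \approx -0.001269$
$H{\left(M \right)} = - 8 M$
$p = 116624$ ($p = \frac{-48 - 100}{- \frac{1}{788}} = \left(-48 - 100\right) \left(-788\right) = \left(-148\right) \left(-788\right) = 116624$)
$\frac{C}{p} = - \frac{7061}{116624}$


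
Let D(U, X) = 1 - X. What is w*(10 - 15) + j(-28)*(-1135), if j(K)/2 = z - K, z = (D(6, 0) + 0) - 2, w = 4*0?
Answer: -61290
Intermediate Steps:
w = 0
z = -1 (z = ((1 - 1*0) + 0) - 2 = ((1 + 0) + 0) - 2 = (1 + 0) - 2 = 1 - 2 = -1)
j(K) = -2 - 2*K (j(K) = 2*(-1 - K) = -2 - 2*K)
w*(10 - 15) + j(-28)*(-1135) = 0*(10 - 15) + (-2 - 2*(-28))*(-1135) = 0*(-5) + (-2 + 56)*(-1135) = 0 + 54*(-1135) = 0 - 61290 = -61290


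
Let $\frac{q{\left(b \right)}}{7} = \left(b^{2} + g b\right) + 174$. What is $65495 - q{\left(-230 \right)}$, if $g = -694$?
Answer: $-1423363$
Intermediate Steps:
$q{\left(b \right)} = 1218 - 4858 b + 7 b^{2}$ ($q{\left(b \right)} = 7 \left(\left(b^{2} - 694 b\right) + 174\right) = 7 \left(174 + b^{2} - 694 b\right) = 1218 - 4858 b + 7 b^{2}$)
$65495 - q{\left(-230 \right)} = 65495 - \left(1218 - -1117340 + 7 \left(-230\right)^{2}\right) = 65495 - \left(1218 + 1117340 + 7 \cdot 52900\right) = 65495 - \left(1218 + 1117340 + 370300\right) = 65495 - 1488858 = -1423363$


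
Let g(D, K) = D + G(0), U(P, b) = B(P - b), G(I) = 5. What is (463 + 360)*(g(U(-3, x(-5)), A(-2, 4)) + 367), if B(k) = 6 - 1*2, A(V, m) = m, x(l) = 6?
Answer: 309448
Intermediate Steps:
B(k) = 4 (B(k) = 6 - 2 = 4)
U(P, b) = 4
g(D, K) = 5 + D (g(D, K) = D + 5 = 5 + D)
(463 + 360)*(g(U(-3, x(-5)), A(-2, 4)) + 367) = (463 + 360)*((5 + 4) + 367) = 823*(9 + 367) = 823*376 = 309448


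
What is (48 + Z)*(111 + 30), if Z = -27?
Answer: 2961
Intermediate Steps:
(48 + Z)*(111 + 30) = (48 - 27)*(111 + 30) = 21*141 = 2961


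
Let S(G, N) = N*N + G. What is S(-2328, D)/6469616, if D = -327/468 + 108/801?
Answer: -448696688327/1247118478384896 ≈ -0.00035979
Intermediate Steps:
D = -7829/13884 (D = -327*1/468 + 108*(1/801) = -109/156 + 12/89 = -7829/13884 ≈ -0.56389)
S(G, N) = G + N² (S(G, N) = N² + G = G + N²)
S(-2328, D)/6469616 = (-2328 + (-7829/13884)²)/6469616 = (-2328 + 61293241/192765456)*(1/6469616) = -448696688327/192765456*1/6469616 = -448696688327/1247118478384896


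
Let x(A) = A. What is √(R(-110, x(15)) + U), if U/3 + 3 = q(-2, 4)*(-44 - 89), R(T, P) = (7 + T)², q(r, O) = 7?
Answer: √7807 ≈ 88.357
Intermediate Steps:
U = -2802 (U = -9 + 3*(7*(-44 - 89)) = -9 + 3*(7*(-133)) = -9 + 3*(-931) = -9 - 2793 = -2802)
√(R(-110, x(15)) + U) = √((7 - 110)² - 2802) = √((-103)² - 2802) = √(10609 - 2802) = √7807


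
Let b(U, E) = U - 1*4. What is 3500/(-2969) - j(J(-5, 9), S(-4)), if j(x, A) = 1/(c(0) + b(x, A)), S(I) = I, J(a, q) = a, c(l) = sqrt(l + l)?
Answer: -28531/26721 ≈ -1.0677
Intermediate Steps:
c(l) = sqrt(2)*sqrt(l) (c(l) = sqrt(2*l) = sqrt(2)*sqrt(l))
b(U, E) = -4 + U (b(U, E) = U - 4 = -4 + U)
j(x, A) = 1/(-4 + x) (j(x, A) = 1/(sqrt(2)*sqrt(0) + (-4 + x)) = 1/(sqrt(2)*0 + (-4 + x)) = 1/(0 + (-4 + x)) = 1/(-4 + x))
3500/(-2969) - j(J(-5, 9), S(-4)) = 3500/(-2969) - 1/(-4 - 5) = 3500*(-1/2969) - 1/(-9) = -3500/2969 - 1*(-1/9) = -3500/2969 + 1/9 = -28531/26721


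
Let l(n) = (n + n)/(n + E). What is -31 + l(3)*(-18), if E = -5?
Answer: 23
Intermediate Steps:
l(n) = 2*n/(-5 + n) (l(n) = (n + n)/(n - 5) = (2*n)/(-5 + n) = 2*n/(-5 + n))
-31 + l(3)*(-18) = -31 + (2*3/(-5 + 3))*(-18) = -31 + (2*3/(-2))*(-18) = -31 + (2*3*(-1/2))*(-18) = -31 - 3*(-18) = -31 + 54 = 23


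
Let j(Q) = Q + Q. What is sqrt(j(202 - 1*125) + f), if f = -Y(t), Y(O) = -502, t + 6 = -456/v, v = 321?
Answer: 4*sqrt(41) ≈ 25.612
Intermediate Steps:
t = -794/107 (t = -6 - 456/321 = -6 - 456*1/321 = -6 - 152/107 = -794/107 ≈ -7.4206)
j(Q) = 2*Q
f = 502 (f = -1*(-502) = 502)
sqrt(j(202 - 1*125) + f) = sqrt(2*(202 - 1*125) + 502) = sqrt(2*(202 - 125) + 502) = sqrt(2*77 + 502) = sqrt(154 + 502) = sqrt(656) = 4*sqrt(41)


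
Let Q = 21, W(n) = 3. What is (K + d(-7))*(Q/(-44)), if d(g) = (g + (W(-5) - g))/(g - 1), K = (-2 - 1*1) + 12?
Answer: -1449/352 ≈ -4.1165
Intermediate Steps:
K = 9 (K = (-2 - 1) + 12 = -3 + 12 = 9)
d(g) = 3/(-1 + g) (d(g) = (g + (3 - g))/(g - 1) = 3/(-1 + g))
(K + d(-7))*(Q/(-44)) = (9 + 3/(-1 - 7))*(21/(-44)) = (9 + 3/(-8))*(21*(-1/44)) = (9 + 3*(-⅛))*(-21/44) = (9 - 3/8)*(-21/44) = (69/8)*(-21/44) = -1449/352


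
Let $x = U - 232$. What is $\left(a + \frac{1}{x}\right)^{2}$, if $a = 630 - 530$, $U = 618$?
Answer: $\frac{1490037201}{148996} \approx 10001.0$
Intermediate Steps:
$a = 100$ ($a = 630 - 530 = 100$)
$x = 386$ ($x = 618 - 232 = 386$)
$\left(a + \frac{1}{x}\right)^{2} = \left(100 + \frac{1}{386}\right)^{2} = \left(\frac{38601}{386}\right)^{2} = \frac{1490037201}{148996}$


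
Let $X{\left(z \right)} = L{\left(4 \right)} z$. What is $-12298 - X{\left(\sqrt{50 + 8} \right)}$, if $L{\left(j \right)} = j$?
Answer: $-12298 - 4 \sqrt{58} \approx -12328.0$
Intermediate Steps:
$X{\left(z \right)} = 4 z$
$-12298 - X{\left(\sqrt{50 + 8} \right)} = -12298 - 4 \sqrt{50 + 8} = -12298 - 4 \sqrt{58}$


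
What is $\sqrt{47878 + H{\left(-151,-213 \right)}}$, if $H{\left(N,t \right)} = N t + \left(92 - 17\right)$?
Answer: $2 \sqrt{20029} \approx 283.05$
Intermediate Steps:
$H{\left(N,t \right)} = 75 + N t$ ($H{\left(N,t \right)} = N t + 75 = 75 + N t$)
$\sqrt{47878 + H{\left(-151,-213 \right)}} = \sqrt{47878 + \left(75 - -32163\right)} = \sqrt{47878 + \left(75 + 32163\right)} = \sqrt{47878 + 32238} = \sqrt{80116} = 2 \sqrt{20029}$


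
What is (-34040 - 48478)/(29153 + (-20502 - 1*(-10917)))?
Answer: -41259/9784 ≈ -4.2170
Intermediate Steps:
(-34040 - 48478)/(29153 + (-20502 - 1*(-10917))) = -82518/(29153 + (-20502 + 10917)) = -82518/(29153 - 9585) = -82518/19568 = -82518*1/19568 = -41259/9784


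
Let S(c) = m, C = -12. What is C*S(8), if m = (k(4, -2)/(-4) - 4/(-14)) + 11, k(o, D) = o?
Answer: -864/7 ≈ -123.43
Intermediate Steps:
m = 72/7 (m = (4/(-4) - 4/(-14)) + 11 = (4*(-¼) - 4*(-1/14)) + 11 = (-1 + 2/7) + 11 = -5/7 + 11 = 72/7 ≈ 10.286)
S(c) = 72/7
C*S(8) = -12*72/7 = -864/7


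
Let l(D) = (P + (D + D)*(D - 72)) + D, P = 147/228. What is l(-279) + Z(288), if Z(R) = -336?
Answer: 14838517/76 ≈ 1.9524e+5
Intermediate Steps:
P = 49/76 (P = 147*(1/228) = 49/76 ≈ 0.64474)
l(D) = 49/76 + D + 2*D*(-72 + D) (l(D) = (49/76 + (D + D)*(D - 72)) + D = (49/76 + (2*D)*(-72 + D)) + D = (49/76 + 2*D*(-72 + D)) + D = 49/76 + D + 2*D*(-72 + D))
l(-279) + Z(288) = (49/76 - 143*(-279) + 2*(-279)**2) - 336 = (49/76 + 39897 + 2*77841) - 336 = (49/76 + 39897 + 155682) - 336 = 14864053/76 - 336 = 14838517/76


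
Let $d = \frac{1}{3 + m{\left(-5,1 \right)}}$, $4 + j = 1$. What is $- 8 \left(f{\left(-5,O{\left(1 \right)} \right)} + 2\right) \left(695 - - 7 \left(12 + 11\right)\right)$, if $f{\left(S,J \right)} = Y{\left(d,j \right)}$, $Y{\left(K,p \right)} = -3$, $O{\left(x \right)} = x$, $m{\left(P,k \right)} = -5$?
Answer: $6848$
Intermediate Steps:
$j = -3$ ($j = -4 + 1 = -3$)
$d = - \frac{1}{2}$ ($d = \frac{1}{3 - 5} = \frac{1}{-2} = - \frac{1}{2} \approx -0.5$)
$f{\left(S,J \right)} = -3$
$- 8 \left(f{\left(-5,O{\left(1 \right)} \right)} + 2\right) \left(695 - - 7 \left(12 + 11\right)\right) = - 8 \left(-3 + 2\right) \left(695 - - 7 \left(12 + 11\right)\right) = \left(-8\right) \left(-1\right) \left(695 - \left(-7\right) 23\right) = 8 \left(695 - -161\right) = 8 \left(695 + 161\right) = 8 \cdot 856 = 6848$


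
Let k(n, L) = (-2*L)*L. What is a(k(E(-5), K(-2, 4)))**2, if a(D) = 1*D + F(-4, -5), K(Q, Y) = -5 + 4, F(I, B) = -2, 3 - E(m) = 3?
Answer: 16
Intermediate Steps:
E(m) = 0 (E(m) = 3 - 1*3 = 3 - 3 = 0)
K(Q, Y) = -1
k(n, L) = -2*L**2
a(D) = -2 + D (a(D) = 1*D - 2 = D - 2 = -2 + D)
a(k(E(-5), K(-2, 4)))**2 = (-2 - 2*(-1)**2)**2 = (-2 - 2*1)**2 = (-2 - 2)**2 = (-4)**2 = 16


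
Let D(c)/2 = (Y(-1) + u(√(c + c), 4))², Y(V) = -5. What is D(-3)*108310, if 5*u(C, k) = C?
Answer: 26817556/5 - 433240*I*√6 ≈ 5.3635e+6 - 1.0612e+6*I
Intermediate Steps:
u(C, k) = C/5
D(c) = 2*(-5 + √2*√c/5)² (D(c) = 2*(-5 + √(c + c)/5)² = 2*(-5 + √(2*c)/5)² = 2*(-5 + (√2*√c)/5)² = 2*(-5 + √2*√c/5)²)
D(-3)*108310 = (2*(-25 + √2*√(-3))²/25)*108310 = (2*(-25 + √2*(I*√3))²/25)*108310 = (2*(-25 + I*√6)²/25)*108310 = 43324*(-25 + I*√6)²/5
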